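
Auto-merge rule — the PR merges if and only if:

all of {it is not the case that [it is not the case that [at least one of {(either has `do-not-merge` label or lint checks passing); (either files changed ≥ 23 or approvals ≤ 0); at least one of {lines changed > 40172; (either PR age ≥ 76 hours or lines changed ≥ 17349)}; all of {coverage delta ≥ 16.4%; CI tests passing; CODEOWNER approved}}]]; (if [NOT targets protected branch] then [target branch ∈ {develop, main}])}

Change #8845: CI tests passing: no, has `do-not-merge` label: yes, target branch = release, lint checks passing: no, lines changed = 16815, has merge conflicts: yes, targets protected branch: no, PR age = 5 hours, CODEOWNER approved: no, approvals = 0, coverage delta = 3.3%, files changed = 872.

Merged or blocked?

Blocked

Atomic conditions:
  has `do-not-merge` label: yes → true
  lint checks passing: no → false
  files changed ≥ 23: 872 ≥ 23 is true
  approvals ≤ 0: 0 ≤ 0 is true
  lines changed > 40172: 16815 > 40172 is false
  PR age ≥ 76 hours: 5 ≥ 76 is false
  lines changed ≥ 17349: 16815 ≥ 17349 is false
  coverage delta ≥ 16.4%: 3.3 ≥ 16.4 is false
  CI tests passing: no → false
  CODEOWNER approved: no → false
  NOT targets protected branch: no → true
  target branch ∈ {develop, main}: release is not in the set → false
Combine:
[1.1.1.1] true OR false = true
[1.1.1.2] true OR true = true
[1.1.1.3.2] false OR false = false
[1.1.1.3] false OR false = false
[1.1.1.4] false AND false AND false = false
[1.1.1] true OR true OR false OR false = true
[1.1] NOT true = false
[1] NOT false = true
[2] true → false = false
[root] true AND false = false
Overall: false → blocked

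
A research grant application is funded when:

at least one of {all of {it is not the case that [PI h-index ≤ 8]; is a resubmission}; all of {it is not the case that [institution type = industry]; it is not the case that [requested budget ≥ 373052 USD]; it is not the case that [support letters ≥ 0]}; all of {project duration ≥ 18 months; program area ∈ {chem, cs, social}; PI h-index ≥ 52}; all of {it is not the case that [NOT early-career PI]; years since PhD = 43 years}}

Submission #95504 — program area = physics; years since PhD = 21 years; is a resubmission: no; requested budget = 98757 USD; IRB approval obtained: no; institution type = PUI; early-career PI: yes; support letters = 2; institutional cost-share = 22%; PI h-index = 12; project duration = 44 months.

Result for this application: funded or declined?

Atomic conditions:
  PI h-index ≤ 8: 12 ≤ 8 is false
  is a resubmission: no → false
  institution type = industry: PUI == industry is false
  requested budget ≥ 373052 USD: 98757 ≥ 373052 is false
  support letters ≥ 0: 2 ≥ 0 is true
  project duration ≥ 18 months: 44 ≥ 18 is true
  program area ∈ {chem, cs, social}: physics is not in the set → false
  PI h-index ≥ 52: 12 ≥ 52 is false
  NOT early-career PI: yes → false
  years since PhD = 43 years: 21 == 43 is false
Combine:
[1.1] NOT false = true
[1] true AND false = false
[2.1] NOT false = true
[2.2] NOT false = true
[2.3] NOT true = false
[2] true AND true AND false = false
[3] true AND false AND false = false
[4.1] NOT false = true
[4] true AND false = false
[root] false OR false OR false OR false = false
Overall: false → declined

Declined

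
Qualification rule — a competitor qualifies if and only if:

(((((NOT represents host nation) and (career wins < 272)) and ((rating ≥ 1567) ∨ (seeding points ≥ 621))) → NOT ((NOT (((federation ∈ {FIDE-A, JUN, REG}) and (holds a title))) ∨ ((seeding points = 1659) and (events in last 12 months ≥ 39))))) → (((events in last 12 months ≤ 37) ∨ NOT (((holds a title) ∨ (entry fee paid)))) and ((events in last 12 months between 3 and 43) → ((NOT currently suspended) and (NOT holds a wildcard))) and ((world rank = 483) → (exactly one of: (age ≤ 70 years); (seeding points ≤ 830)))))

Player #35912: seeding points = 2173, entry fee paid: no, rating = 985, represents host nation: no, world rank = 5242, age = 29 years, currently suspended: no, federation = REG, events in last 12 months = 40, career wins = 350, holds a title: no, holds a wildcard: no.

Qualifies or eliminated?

Qualifies

Atomic conditions:
  NOT represents host nation: no → true
  career wins < 272: 350 < 272 is false
  rating ≥ 1567: 985 ≥ 1567 is false
  seeding points ≥ 621: 2173 ≥ 621 is true
  federation ∈ {FIDE-A, JUN, REG}: REG is in the set → true
  holds a title: no → false
  seeding points = 1659: 2173 == 1659 is false
  events in last 12 months ≥ 39: 40 ≥ 39 is true
  events in last 12 months ≤ 37: 40 ≤ 37 is false
  entry fee paid: no → false
  events in last 12 months between 3 and 43: 40 in [3, 43] is true
  NOT currently suspended: no → true
  NOT holds a wildcard: no → true
  world rank = 483: 5242 == 483 is false
  age ≤ 70 years: 29 ≤ 70 is true
  seeding points ≤ 830: 2173 ≤ 830 is false
Combine:
[1.1.1] true AND false = false
[1.1.2] false OR true = true
[1.1] false AND true = false
[1.2.1.1.1] true AND false = false
[1.2.1.1] NOT false = true
[1.2.1.2] false AND true = false
[1.2.1] true OR false = true
[1.2] NOT true = false
[1] false → false (antecedent false ⇒ implication holds) = true
[2.1.2.1] false OR false = false
[2.1.2] NOT false = true
[2.1] false OR true = true
[2.2.2] true AND true = true
[2.2] true → true = true
[2.3.2] exactly-one(true, false) = true
[2.3] false → true (antecedent false ⇒ implication holds) = true
[2] true AND true AND true = true
[root] true → true = true
Overall: true → qualifies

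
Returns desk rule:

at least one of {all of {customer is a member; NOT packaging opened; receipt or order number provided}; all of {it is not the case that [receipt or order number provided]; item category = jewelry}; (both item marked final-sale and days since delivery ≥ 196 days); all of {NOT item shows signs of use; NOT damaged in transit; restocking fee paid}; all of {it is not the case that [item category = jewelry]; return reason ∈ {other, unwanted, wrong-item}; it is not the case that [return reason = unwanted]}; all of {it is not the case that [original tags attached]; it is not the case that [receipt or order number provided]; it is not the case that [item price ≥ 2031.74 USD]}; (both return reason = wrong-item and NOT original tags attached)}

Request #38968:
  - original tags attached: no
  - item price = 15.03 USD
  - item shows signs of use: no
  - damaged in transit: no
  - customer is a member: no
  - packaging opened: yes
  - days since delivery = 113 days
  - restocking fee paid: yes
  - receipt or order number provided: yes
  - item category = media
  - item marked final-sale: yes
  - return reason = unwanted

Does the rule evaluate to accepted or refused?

Accepted

Atomic conditions:
  customer is a member: no → false
  NOT packaging opened: yes → false
  receipt or order number provided: yes → true
  item category = jewelry: media == jewelry is false
  item marked final-sale: yes → true
  days since delivery ≥ 196 days: 113 ≥ 196 is false
  NOT item shows signs of use: no → true
  NOT damaged in transit: no → true
  restocking fee paid: yes → true
  return reason ∈ {other, unwanted, wrong-item}: unwanted is in the set → true
  return reason = unwanted: unwanted == unwanted is true
  original tags attached: no → false
  item price ≥ 2031.74 USD: 15.03 ≥ 2031.74 is false
  return reason = wrong-item: unwanted == wrong-item is false
  NOT original tags attached: no → true
Combine:
[1] false AND false AND true = false
[2.1] NOT true = false
[2] false AND false = false
[3] true AND false = false
[4] true AND true AND true = true
[5.1] NOT false = true
[5.3] NOT true = false
[5] true AND true AND false = false
[6.1] NOT false = true
[6.2] NOT true = false
[6.3] NOT false = true
[6] true AND false AND true = false
[7] false AND true = false
[root] false OR false OR false OR true OR false OR false OR false = true
Overall: true → accepted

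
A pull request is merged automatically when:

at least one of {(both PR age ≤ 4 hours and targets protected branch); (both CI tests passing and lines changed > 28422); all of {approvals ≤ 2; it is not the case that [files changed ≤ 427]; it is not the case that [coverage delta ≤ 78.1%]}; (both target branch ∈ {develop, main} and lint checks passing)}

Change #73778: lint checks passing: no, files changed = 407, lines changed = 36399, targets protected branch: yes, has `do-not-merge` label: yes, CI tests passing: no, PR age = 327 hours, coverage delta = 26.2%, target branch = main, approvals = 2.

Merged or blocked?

Atomic conditions:
  PR age ≤ 4 hours: 327 ≤ 4 is false
  targets protected branch: yes → true
  CI tests passing: no → false
  lines changed > 28422: 36399 > 28422 is true
  approvals ≤ 2: 2 ≤ 2 is true
  files changed ≤ 427: 407 ≤ 427 is true
  coverage delta ≤ 78.1%: 26.2 ≤ 78.1 is true
  target branch ∈ {develop, main}: main is in the set → true
  lint checks passing: no → false
Combine:
[1] false AND true = false
[2] false AND true = false
[3.2] NOT true = false
[3.3] NOT true = false
[3] true AND false AND false = false
[4] true AND false = false
[root] false OR false OR false OR false = false
Overall: false → blocked

Blocked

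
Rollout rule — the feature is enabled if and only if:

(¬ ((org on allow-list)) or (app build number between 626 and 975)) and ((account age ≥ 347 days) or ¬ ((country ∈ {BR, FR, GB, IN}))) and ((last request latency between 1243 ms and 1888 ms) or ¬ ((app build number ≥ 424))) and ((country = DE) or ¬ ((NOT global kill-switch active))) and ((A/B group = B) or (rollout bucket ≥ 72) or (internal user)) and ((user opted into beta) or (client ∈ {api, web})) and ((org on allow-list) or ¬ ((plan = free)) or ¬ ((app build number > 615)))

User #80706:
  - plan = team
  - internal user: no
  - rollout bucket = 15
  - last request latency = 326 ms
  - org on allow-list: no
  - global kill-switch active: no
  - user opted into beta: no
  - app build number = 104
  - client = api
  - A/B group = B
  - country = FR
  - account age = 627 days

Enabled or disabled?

Atomic conditions:
  org on allow-list: no → false
  app build number between 626 and 975: 104 in [626, 975] is false
  account age ≥ 347 days: 627 ≥ 347 is true
  country ∈ {BR, FR, GB, IN}: FR is in the set → true
  last request latency between 1243 ms and 1888 ms: 326 in [1243, 1888] is false
  app build number ≥ 424: 104 ≥ 424 is false
  country = DE: FR == DE is false
  NOT global kill-switch active: no → true
  A/B group = B: B == B is true
  rollout bucket ≥ 72: 15 ≥ 72 is false
  internal user: no → false
  user opted into beta: no → false
  client ∈ {api, web}: api is in the set → true
  plan = free: team == free is false
  app build number > 615: 104 > 615 is false
Combine:
[1.1] NOT false = true
[1] true OR false = true
[2.2] NOT true = false
[2] true OR false = true
[3.2] NOT false = true
[3] false OR true = true
[4.2] NOT true = false
[4] false OR false = false
[5] true OR false OR false = true
[6] false OR true = true
[7.2] NOT false = true
[7.3] NOT false = true
[7] false OR true OR true = true
[root] true AND true AND true AND false AND true AND true AND true = false
Overall: false → disabled

Disabled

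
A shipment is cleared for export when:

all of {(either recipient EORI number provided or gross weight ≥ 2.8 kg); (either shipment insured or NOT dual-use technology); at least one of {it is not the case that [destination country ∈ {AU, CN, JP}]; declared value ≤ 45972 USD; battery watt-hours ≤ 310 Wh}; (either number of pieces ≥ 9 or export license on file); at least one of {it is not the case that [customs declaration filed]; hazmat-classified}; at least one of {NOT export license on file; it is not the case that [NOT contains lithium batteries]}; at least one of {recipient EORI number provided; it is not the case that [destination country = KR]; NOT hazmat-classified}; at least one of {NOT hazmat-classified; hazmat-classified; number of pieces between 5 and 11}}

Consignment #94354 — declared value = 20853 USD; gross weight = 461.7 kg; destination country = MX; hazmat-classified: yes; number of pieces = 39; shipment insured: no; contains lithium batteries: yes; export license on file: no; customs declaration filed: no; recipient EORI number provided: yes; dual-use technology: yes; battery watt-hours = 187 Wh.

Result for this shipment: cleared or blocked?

Atomic conditions:
  recipient EORI number provided: yes → true
  gross weight ≥ 2.8 kg: 461.7 ≥ 2.8 is true
  shipment insured: no → false
  NOT dual-use technology: yes → false
  destination country ∈ {AU, CN, JP}: MX is not in the set → false
  declared value ≤ 45972 USD: 20853 ≤ 45972 is true
  battery watt-hours ≤ 310 Wh: 187 ≤ 310 is true
  number of pieces ≥ 9: 39 ≥ 9 is true
  export license on file: no → false
  customs declaration filed: no → false
  hazmat-classified: yes → true
  NOT export license on file: no → true
  NOT contains lithium batteries: yes → false
  destination country = KR: MX == KR is false
  NOT hazmat-classified: yes → false
  number of pieces between 5 and 11: 39 in [5, 11] is false
Combine:
[1] true OR true = true
[2] false OR false = false
[3.1] NOT false = true
[3] true OR true OR true = true
[4] true OR false = true
[5.1] NOT false = true
[5] true OR true = true
[6.2] NOT false = true
[6] true OR true = true
[7.2] NOT false = true
[7] true OR true OR false = true
[8] false OR true OR false = true
[root] true AND false AND true AND true AND true AND true AND true AND true = false
Overall: false → blocked

Blocked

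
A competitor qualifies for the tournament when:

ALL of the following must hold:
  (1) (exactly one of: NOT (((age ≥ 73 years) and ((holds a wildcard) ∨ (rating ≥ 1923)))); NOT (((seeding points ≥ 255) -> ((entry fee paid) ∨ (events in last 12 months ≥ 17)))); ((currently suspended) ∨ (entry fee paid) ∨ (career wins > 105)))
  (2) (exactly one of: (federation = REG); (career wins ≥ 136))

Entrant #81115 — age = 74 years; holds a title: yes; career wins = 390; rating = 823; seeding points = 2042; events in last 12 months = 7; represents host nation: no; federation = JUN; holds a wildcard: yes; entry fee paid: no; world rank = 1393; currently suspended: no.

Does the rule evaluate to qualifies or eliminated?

Atomic conditions:
  age ≥ 73 years: 74 ≥ 73 is true
  holds a wildcard: yes → true
  rating ≥ 1923: 823 ≥ 1923 is false
  seeding points ≥ 255: 2042 ≥ 255 is true
  entry fee paid: no → false
  events in last 12 months ≥ 17: 7 ≥ 17 is false
  currently suspended: no → false
  career wins > 105: 390 > 105 is true
  federation = REG: JUN == REG is false
  career wins ≥ 136: 390 ≥ 136 is true
Combine:
[1.1.1.2] true OR false = true
[1.1.1] true AND true = true
[1.1] NOT true = false
[1.2.1.2] false OR false = false
[1.2.1] true → false = false
[1.2] NOT false = true
[1.3] false OR false OR true = true
[1] exactly-one(false, true, true) = false
[2] exactly-one(false, true) = true
[root] false AND true = false
Overall: false → eliminated

Eliminated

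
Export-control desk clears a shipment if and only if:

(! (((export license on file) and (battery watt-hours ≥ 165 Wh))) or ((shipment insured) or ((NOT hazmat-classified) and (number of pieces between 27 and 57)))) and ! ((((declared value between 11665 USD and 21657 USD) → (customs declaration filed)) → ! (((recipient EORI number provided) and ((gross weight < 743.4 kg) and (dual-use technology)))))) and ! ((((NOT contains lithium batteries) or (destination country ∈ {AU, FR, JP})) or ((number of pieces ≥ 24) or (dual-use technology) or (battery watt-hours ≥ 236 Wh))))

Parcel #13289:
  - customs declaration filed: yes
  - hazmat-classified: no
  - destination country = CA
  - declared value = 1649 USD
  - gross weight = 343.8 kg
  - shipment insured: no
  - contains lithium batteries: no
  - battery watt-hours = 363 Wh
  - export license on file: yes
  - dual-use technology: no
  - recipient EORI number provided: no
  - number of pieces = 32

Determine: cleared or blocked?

Atomic conditions:
  export license on file: yes → true
  battery watt-hours ≥ 165 Wh: 363 ≥ 165 is true
  shipment insured: no → false
  NOT hazmat-classified: no → true
  number of pieces between 27 and 57: 32 in [27, 57] is true
  declared value between 11665 USD and 21657 USD: 1649 in [11665, 21657] is false
  customs declaration filed: yes → true
  recipient EORI number provided: no → false
  gross weight < 743.4 kg: 343.8 < 743.4 is true
  dual-use technology: no → false
  NOT contains lithium batteries: no → true
  destination country ∈ {AU, FR, JP}: CA is not in the set → false
  number of pieces ≥ 24: 32 ≥ 24 is true
  battery watt-hours ≥ 236 Wh: 363 ≥ 236 is true
Combine:
[1.1.1] true AND true = true
[1.1] NOT true = false
[1.2.2] true AND true = true
[1.2] false OR true = true
[1] false OR true = true
[2.1.1] false → true (antecedent false ⇒ implication holds) = true
[2.1.2.1.2] true AND false = false
[2.1.2.1] false AND false = false
[2.1.2] NOT false = true
[2.1] true → true = true
[2] NOT true = false
[3.1.1] true OR false = true
[3.1.2] true OR false OR true = true
[3.1] true OR true = true
[3] NOT true = false
[root] true AND false AND false = false
Overall: false → blocked

Blocked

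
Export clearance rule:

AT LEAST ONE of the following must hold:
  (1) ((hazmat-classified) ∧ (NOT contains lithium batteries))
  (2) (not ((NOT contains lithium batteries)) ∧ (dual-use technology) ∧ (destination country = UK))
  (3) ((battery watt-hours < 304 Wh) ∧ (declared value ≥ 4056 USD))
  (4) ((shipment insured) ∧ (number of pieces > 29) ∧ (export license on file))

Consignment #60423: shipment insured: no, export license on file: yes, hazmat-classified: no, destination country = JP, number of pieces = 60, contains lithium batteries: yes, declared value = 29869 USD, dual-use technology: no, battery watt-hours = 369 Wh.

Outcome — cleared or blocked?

Blocked

Atomic conditions:
  hazmat-classified: no → false
  NOT contains lithium batteries: yes → false
  dual-use technology: no → false
  destination country = UK: JP == UK is false
  battery watt-hours < 304 Wh: 369 < 304 is false
  declared value ≥ 4056 USD: 29869 ≥ 4056 is true
  shipment insured: no → false
  number of pieces > 29: 60 > 29 is true
  export license on file: yes → true
Combine:
[1] false AND false = false
[2.1] NOT false = true
[2] true AND false AND false = false
[3] false AND true = false
[4] false AND true AND true = false
[root] false OR false OR false OR false = false
Overall: false → blocked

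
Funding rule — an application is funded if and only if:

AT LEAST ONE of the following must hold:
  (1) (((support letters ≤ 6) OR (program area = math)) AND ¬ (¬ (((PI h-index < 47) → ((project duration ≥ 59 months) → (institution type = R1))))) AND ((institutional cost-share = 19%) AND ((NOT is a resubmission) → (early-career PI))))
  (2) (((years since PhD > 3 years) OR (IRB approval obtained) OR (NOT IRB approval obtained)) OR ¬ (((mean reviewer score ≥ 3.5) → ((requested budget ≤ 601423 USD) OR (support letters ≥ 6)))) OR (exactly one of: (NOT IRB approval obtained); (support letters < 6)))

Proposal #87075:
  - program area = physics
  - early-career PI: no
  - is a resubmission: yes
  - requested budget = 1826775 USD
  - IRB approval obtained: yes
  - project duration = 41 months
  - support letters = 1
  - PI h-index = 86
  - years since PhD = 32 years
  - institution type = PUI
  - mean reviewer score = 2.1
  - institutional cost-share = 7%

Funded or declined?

Funded

Atomic conditions:
  support letters ≤ 6: 1 ≤ 6 is true
  program area = math: physics == math is false
  PI h-index < 47: 86 < 47 is false
  project duration ≥ 59 months: 41 ≥ 59 is false
  institution type = R1: PUI == R1 is false
  institutional cost-share = 19%: 7 == 19 is false
  NOT is a resubmission: yes → false
  early-career PI: no → false
  years since PhD > 3 years: 32 > 3 is true
  IRB approval obtained: yes → true
  NOT IRB approval obtained: yes → false
  mean reviewer score ≥ 3.5: 2.1 ≥ 3.5 is false
  requested budget ≤ 601423 USD: 1826775 ≤ 601423 is false
  support letters ≥ 6: 1 ≥ 6 is false
  support letters < 6: 1 < 6 is true
Combine:
[1.1] true OR false = true
[1.2.1.1.2] false → false (antecedent false ⇒ implication holds) = true
[1.2.1.1] false → true (antecedent false ⇒ implication holds) = true
[1.2.1] NOT true = false
[1.2] NOT false = true
[1.3.2] false → false (antecedent false ⇒ implication holds) = true
[1.3] false AND true = false
[1] true AND true AND false = false
[2.1] true OR true OR false = true
[2.2.1.2] false OR false = false
[2.2.1] false → false (antecedent false ⇒ implication holds) = true
[2.2] NOT true = false
[2.3] exactly-one(false, true) = true
[2] true OR false OR true = true
[root] false OR true = true
Overall: true → funded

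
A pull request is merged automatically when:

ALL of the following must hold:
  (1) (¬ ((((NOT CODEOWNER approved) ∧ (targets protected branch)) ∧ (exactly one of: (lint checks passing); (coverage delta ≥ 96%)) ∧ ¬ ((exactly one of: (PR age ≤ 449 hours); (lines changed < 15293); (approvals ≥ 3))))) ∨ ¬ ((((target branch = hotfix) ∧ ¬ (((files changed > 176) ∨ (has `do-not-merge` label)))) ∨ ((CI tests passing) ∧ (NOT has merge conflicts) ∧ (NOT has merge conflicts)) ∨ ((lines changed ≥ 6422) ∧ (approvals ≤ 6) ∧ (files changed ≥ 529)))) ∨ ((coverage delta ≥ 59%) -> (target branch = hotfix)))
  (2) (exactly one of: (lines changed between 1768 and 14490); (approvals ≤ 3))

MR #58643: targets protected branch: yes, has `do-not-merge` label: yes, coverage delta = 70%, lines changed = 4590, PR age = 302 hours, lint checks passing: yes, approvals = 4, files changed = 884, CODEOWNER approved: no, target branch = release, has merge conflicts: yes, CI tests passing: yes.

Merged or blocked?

Atomic conditions:
  NOT CODEOWNER approved: no → true
  targets protected branch: yes → true
  lint checks passing: yes → true
  coverage delta ≥ 96%: 70 ≥ 96 is false
  PR age ≤ 449 hours: 302 ≤ 449 is true
  lines changed < 15293: 4590 < 15293 is true
  approvals ≥ 3: 4 ≥ 3 is true
  target branch = hotfix: release == hotfix is false
  files changed > 176: 884 > 176 is true
  has `do-not-merge` label: yes → true
  CI tests passing: yes → true
  NOT has merge conflicts: yes → false
  lines changed ≥ 6422: 4590 ≥ 6422 is false
  approvals ≤ 6: 4 ≤ 6 is true
  files changed ≥ 529: 884 ≥ 529 is true
  coverage delta ≥ 59%: 70 ≥ 59 is true
  lines changed between 1768 and 14490: 4590 in [1768, 14490] is true
  approvals ≤ 3: 4 ≤ 3 is false
Combine:
[1.1.1.1] true AND true = true
[1.1.1.2] exactly-one(true, false) = true
[1.1.1.3.1] exactly-one(true, true, true) = false
[1.1.1.3] NOT false = true
[1.1.1] true AND true AND true = true
[1.1] NOT true = false
[1.2.1.1.2.1] true OR true = true
[1.2.1.1.2] NOT true = false
[1.2.1.1] false AND false = false
[1.2.1.2] true AND false AND false = false
[1.2.1.3] false AND true AND true = false
[1.2.1] false OR false OR false = false
[1.2] NOT false = true
[1.3] true → false = false
[1] false OR true OR false = true
[2] exactly-one(true, false) = true
[root] true AND true = true
Overall: true → merged

Merged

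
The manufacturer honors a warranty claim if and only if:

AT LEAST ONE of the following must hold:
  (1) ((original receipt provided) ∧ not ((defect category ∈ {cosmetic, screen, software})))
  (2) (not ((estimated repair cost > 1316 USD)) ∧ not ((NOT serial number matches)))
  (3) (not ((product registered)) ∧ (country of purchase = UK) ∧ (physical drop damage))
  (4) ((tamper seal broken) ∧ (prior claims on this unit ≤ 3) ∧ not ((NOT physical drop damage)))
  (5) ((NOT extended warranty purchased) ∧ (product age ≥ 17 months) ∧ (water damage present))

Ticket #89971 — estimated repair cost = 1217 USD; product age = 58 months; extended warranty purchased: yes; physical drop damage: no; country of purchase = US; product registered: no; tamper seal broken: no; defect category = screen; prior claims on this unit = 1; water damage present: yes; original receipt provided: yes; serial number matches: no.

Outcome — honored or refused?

Refused

Atomic conditions:
  original receipt provided: yes → true
  defect category ∈ {cosmetic, screen, software}: screen is in the set → true
  estimated repair cost > 1316 USD: 1217 > 1316 is false
  NOT serial number matches: no → true
  product registered: no → false
  country of purchase = UK: US == UK is false
  physical drop damage: no → false
  tamper seal broken: no → false
  prior claims on this unit ≤ 3: 1 ≤ 3 is true
  NOT physical drop damage: no → true
  NOT extended warranty purchased: yes → false
  product age ≥ 17 months: 58 ≥ 17 is true
  water damage present: yes → true
Combine:
[1.2] NOT true = false
[1] true AND false = false
[2.1] NOT false = true
[2.2] NOT true = false
[2] true AND false = false
[3.1] NOT false = true
[3] true AND false AND false = false
[4.3] NOT true = false
[4] false AND true AND false = false
[5] false AND true AND true = false
[root] false OR false OR false OR false OR false = false
Overall: false → refused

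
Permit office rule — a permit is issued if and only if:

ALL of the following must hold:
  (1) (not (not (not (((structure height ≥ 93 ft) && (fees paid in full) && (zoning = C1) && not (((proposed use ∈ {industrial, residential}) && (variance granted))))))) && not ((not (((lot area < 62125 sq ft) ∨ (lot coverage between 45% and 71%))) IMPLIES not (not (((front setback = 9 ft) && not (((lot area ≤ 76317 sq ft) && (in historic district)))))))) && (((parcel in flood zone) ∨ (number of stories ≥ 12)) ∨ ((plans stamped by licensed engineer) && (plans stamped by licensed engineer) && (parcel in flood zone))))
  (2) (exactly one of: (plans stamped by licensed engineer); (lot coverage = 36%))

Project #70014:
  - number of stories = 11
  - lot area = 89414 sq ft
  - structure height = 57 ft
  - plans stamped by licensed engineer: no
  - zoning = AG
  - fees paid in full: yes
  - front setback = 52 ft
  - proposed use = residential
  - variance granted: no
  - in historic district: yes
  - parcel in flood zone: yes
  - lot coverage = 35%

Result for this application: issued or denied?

Atomic conditions:
  structure height ≥ 93 ft: 57 ≥ 93 is false
  fees paid in full: yes → true
  zoning = C1: AG == C1 is false
  proposed use ∈ {industrial, residential}: residential is in the set → true
  variance granted: no → false
  lot area < 62125 sq ft: 89414 < 62125 is false
  lot coverage between 45% and 71%: 35 in [45, 71] is false
  front setback = 9 ft: 52 == 9 is false
  lot area ≤ 76317 sq ft: 89414 ≤ 76317 is false
  in historic district: yes → true
  parcel in flood zone: yes → true
  number of stories ≥ 12: 11 ≥ 12 is false
  plans stamped by licensed engineer: no → false
  lot coverage = 36%: 35 == 36 is false
Combine:
[1.1.1.1.1.4.1] true AND false = false
[1.1.1.1.1.4] NOT false = true
[1.1.1.1.1] false AND true AND false AND true = false
[1.1.1.1] NOT false = true
[1.1.1] NOT true = false
[1.1] NOT false = true
[1.2.1.1.1] false OR false = false
[1.2.1.1] NOT false = true
[1.2.1.2.1.1.2.1] false AND true = false
[1.2.1.2.1.1.2] NOT false = true
[1.2.1.2.1.1] false AND true = false
[1.2.1.2.1] NOT false = true
[1.2.1.2] NOT true = false
[1.2.1] true → false = false
[1.2] NOT false = true
[1.3.1] true OR false = true
[1.3.2] false AND false AND true = false
[1.3] true OR false = true
[1] true AND true AND true = true
[2] exactly-one(false, false) = false
[root] true AND false = false
Overall: false → denied

Denied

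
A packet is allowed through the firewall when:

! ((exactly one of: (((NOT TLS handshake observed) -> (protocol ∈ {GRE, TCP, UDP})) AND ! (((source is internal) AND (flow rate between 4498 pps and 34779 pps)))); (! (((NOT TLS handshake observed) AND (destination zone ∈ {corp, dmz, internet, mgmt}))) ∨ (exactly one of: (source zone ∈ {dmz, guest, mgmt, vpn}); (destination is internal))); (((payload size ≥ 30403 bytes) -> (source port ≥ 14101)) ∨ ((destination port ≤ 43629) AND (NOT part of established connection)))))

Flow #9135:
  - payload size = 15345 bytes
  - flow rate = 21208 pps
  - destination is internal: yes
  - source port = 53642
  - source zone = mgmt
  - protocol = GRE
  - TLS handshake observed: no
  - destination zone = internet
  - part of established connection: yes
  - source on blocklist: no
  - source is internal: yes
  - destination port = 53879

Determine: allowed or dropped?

Atomic conditions:
  NOT TLS handshake observed: no → true
  protocol ∈ {GRE, TCP, UDP}: GRE is in the set → true
  source is internal: yes → true
  flow rate between 4498 pps and 34779 pps: 21208 in [4498, 34779] is true
  destination zone ∈ {corp, dmz, internet, mgmt}: internet is in the set → true
  source zone ∈ {dmz, guest, mgmt, vpn}: mgmt is in the set → true
  destination is internal: yes → true
  payload size ≥ 30403 bytes: 15345 ≥ 30403 is false
  source port ≥ 14101: 53642 ≥ 14101 is true
  destination port ≤ 43629: 53879 ≤ 43629 is false
  NOT part of established connection: yes → false
Combine:
[1.1.1] true → true = true
[1.1.2.1] true AND true = true
[1.1.2] NOT true = false
[1.1] true AND false = false
[1.2.1.1] true AND true = true
[1.2.1] NOT true = false
[1.2.2] exactly-one(true, true) = false
[1.2] false OR false = false
[1.3.1] false → true (antecedent false ⇒ implication holds) = true
[1.3.2] false AND false = false
[1.3] true OR false = true
[1] exactly-one(false, false, true) = true
[root] NOT true = false
Overall: false → dropped

Dropped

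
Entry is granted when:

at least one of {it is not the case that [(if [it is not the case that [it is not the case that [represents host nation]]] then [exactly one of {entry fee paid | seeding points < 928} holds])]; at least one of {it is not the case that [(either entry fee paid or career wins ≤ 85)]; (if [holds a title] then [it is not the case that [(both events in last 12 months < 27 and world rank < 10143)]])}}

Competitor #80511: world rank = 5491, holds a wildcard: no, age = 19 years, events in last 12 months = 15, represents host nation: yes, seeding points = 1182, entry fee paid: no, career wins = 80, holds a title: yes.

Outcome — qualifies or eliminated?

Qualifies

Atomic conditions:
  represents host nation: yes → true
  entry fee paid: no → false
  seeding points < 928: 1182 < 928 is false
  career wins ≤ 85: 80 ≤ 85 is true
  holds a title: yes → true
  events in last 12 months < 27: 15 < 27 is true
  world rank < 10143: 5491 < 10143 is true
Combine:
[1.1.1.1] NOT true = false
[1.1.1] NOT false = true
[1.1.2] exactly-one(false, false) = false
[1.1] true → false = false
[1] NOT false = true
[2.1.1] false OR true = true
[2.1] NOT true = false
[2.2.2.1] true AND true = true
[2.2.2] NOT true = false
[2.2] true → false = false
[2] false OR false = false
[root] true OR false = true
Overall: true → qualifies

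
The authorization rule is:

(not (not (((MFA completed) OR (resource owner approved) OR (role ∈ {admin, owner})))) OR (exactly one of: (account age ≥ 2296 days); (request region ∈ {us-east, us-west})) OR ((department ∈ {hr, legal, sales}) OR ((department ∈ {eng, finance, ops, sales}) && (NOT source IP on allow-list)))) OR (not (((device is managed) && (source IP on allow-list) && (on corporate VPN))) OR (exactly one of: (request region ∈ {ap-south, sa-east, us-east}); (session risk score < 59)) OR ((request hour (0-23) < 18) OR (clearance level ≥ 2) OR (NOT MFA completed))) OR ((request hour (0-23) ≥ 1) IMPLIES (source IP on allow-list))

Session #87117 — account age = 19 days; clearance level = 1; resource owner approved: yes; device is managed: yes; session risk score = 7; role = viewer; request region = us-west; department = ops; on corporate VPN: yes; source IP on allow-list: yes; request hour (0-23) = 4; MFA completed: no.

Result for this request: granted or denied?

Granted

Atomic conditions:
  MFA completed: no → false
  resource owner approved: yes → true
  role ∈ {admin, owner}: viewer is not in the set → false
  account age ≥ 2296 days: 19 ≥ 2296 is false
  request region ∈ {us-east, us-west}: us-west is in the set → true
  department ∈ {hr, legal, sales}: ops is not in the set → false
  department ∈ {eng, finance, ops, sales}: ops is in the set → true
  NOT source IP on allow-list: yes → false
  device is managed: yes → true
  source IP on allow-list: yes → true
  on corporate VPN: yes → true
  request region ∈ {ap-south, sa-east, us-east}: us-west is not in the set → false
  session risk score < 59: 7 < 59 is true
  request hour (0-23) < 18: 4 < 18 is true
  clearance level ≥ 2: 1 ≥ 2 is false
  NOT MFA completed: no → true
  request hour (0-23) ≥ 1: 4 ≥ 1 is true
Combine:
[1.1.1.1] false OR true OR false = true
[1.1.1] NOT true = false
[1.1] NOT false = true
[1.2] exactly-one(false, true) = true
[1.3.2] true AND false = false
[1.3] false OR false = false
[1] true OR true OR false = true
[2.1.1] true AND true AND true = true
[2.1] NOT true = false
[2.2] exactly-one(false, true) = true
[2.3] true OR false OR true = true
[2] false OR true OR true = true
[3] true → true = true
[root] true OR true OR true = true
Overall: true → granted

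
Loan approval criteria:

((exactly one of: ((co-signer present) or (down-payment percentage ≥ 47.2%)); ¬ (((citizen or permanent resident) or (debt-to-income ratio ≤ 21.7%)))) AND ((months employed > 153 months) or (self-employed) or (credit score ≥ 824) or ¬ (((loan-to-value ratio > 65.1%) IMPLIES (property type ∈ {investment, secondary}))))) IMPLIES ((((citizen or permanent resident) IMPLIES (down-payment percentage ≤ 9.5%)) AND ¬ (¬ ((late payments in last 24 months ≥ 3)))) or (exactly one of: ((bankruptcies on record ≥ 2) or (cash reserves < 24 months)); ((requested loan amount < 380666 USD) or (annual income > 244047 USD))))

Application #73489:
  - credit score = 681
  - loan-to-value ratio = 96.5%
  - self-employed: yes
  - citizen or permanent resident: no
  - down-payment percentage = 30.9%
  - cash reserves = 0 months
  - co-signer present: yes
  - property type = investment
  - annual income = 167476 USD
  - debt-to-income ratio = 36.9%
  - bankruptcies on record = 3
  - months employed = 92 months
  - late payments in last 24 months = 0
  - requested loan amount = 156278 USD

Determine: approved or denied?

Atomic conditions:
  co-signer present: yes → true
  down-payment percentage ≥ 47.2%: 30.9 ≥ 47.2 is false
  citizen or permanent resident: no → false
  debt-to-income ratio ≤ 21.7%: 36.9 ≤ 21.7 is false
  months employed > 153 months: 92 > 153 is false
  self-employed: yes → true
  credit score ≥ 824: 681 ≥ 824 is false
  loan-to-value ratio > 65.1%: 96.5 > 65.1 is true
  property type ∈ {investment, secondary}: investment is in the set → true
  down-payment percentage ≤ 9.5%: 30.9 ≤ 9.5 is false
  late payments in last 24 months ≥ 3: 0 ≥ 3 is false
  bankruptcies on record ≥ 2: 3 ≥ 2 is true
  cash reserves < 24 months: 0 < 24 is true
  requested loan amount < 380666 USD: 156278 < 380666 is true
  annual income > 244047 USD: 167476 > 244047 is false
Combine:
[1.1.1] true OR false = true
[1.1.2.1] false OR false = false
[1.1.2] NOT false = true
[1.1] exactly-one(true, true) = false
[1.2.4.1] true → true = true
[1.2.4] NOT true = false
[1.2] false OR true OR false OR false = true
[1] false AND true = false
[2.1.1] false → false (antecedent false ⇒ implication holds) = true
[2.1.2.1] NOT false = true
[2.1.2] NOT true = false
[2.1] true AND false = false
[2.2.1] true OR true = true
[2.2.2] true OR false = true
[2.2] exactly-one(true, true) = false
[2] false OR false = false
[root] false → false (antecedent false ⇒ implication holds) = true
Overall: true → approved

Approved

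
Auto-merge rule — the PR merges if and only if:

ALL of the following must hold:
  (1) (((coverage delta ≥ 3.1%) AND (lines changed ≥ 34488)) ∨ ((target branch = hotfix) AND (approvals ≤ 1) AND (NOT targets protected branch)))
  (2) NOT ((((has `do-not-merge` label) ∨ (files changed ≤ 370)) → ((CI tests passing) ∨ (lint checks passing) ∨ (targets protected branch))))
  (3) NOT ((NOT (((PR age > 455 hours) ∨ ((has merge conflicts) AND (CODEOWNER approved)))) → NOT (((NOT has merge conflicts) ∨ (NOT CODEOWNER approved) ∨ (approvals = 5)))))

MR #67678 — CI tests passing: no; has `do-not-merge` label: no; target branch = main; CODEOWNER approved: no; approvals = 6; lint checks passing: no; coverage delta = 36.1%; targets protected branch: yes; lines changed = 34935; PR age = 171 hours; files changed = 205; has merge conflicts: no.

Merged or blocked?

Atomic conditions:
  coverage delta ≥ 3.1%: 36.1 ≥ 3.1 is true
  lines changed ≥ 34488: 34935 ≥ 34488 is true
  target branch = hotfix: main == hotfix is false
  approvals ≤ 1: 6 ≤ 1 is false
  NOT targets protected branch: yes → false
  has `do-not-merge` label: no → false
  files changed ≤ 370: 205 ≤ 370 is true
  CI tests passing: no → false
  lint checks passing: no → false
  targets protected branch: yes → true
  PR age > 455 hours: 171 > 455 is false
  has merge conflicts: no → false
  CODEOWNER approved: no → false
  NOT has merge conflicts: no → true
  NOT CODEOWNER approved: no → true
  approvals = 5: 6 == 5 is false
Combine:
[1.1] true AND true = true
[1.2] false AND false AND false = false
[1] true OR false = true
[2.1.1] false OR true = true
[2.1.2] false OR false OR true = true
[2.1] true → true = true
[2] NOT true = false
[3.1.1.1.2] false AND false = false
[3.1.1.1] false OR false = false
[3.1.1] NOT false = true
[3.1.2.1] true OR true OR false = true
[3.1.2] NOT true = false
[3.1] true → false = false
[3] NOT false = true
[root] true AND false AND true = false
Overall: false → blocked

Blocked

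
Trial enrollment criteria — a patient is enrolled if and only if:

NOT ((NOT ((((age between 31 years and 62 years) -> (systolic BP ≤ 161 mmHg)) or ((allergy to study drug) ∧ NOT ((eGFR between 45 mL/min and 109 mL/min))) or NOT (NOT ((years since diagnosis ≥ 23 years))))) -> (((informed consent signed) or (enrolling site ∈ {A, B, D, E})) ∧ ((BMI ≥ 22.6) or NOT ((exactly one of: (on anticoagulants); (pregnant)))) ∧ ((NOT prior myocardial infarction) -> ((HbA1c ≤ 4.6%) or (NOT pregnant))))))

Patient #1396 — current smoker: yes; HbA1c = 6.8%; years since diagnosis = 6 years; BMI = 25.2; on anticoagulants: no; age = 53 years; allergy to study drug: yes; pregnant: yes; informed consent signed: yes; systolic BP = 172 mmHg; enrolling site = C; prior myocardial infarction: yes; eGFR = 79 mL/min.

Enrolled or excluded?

Atomic conditions:
  age between 31 years and 62 years: 53 in [31, 62] is true
  systolic BP ≤ 161 mmHg: 172 ≤ 161 is false
  allergy to study drug: yes → true
  eGFR between 45 mL/min and 109 mL/min: 79 in [45, 109] is true
  years since diagnosis ≥ 23 years: 6 ≥ 23 is false
  informed consent signed: yes → true
  enrolling site ∈ {A, B, D, E}: C is not in the set → false
  BMI ≥ 22.6: 25.2 ≥ 22.6 is true
  on anticoagulants: no → false
  pregnant: yes → true
  NOT prior myocardial infarction: yes → false
  HbA1c ≤ 4.6%: 6.8 ≤ 4.6 is false
  NOT pregnant: yes → false
Combine:
[1.1.1.1] true → false = false
[1.1.1.2.2] NOT true = false
[1.1.1.2] true AND false = false
[1.1.1.3.1] NOT false = true
[1.1.1.3] NOT true = false
[1.1.1] false OR false OR false = false
[1.1] NOT false = true
[1.2.1] true OR false = true
[1.2.2.2.1] exactly-one(false, true) = true
[1.2.2.2] NOT true = false
[1.2.2] true OR false = true
[1.2.3.2] false OR false = false
[1.2.3] false → false (antecedent false ⇒ implication holds) = true
[1.2] true AND true AND true = true
[1] true → true = true
[root] NOT true = false
Overall: false → excluded

Excluded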